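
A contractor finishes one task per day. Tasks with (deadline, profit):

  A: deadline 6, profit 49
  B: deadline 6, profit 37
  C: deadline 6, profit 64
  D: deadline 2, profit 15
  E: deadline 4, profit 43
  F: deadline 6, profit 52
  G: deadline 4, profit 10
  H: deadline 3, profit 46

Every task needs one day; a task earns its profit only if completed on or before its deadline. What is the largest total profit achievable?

291

Profit order: C=64 F=52 A=49 H=46 E=43 B=37 D=15 G=10
Assign: C→slot 6, F→slot 5, A→slot 4, H→slot 3, E→slot 2, B→slot 1, D skipped, G skipped.
Slots: [1:B] [2:E] [3:H] [4:A] [5:F] [6:C]
Profit = 37 + 43 + 46 + 49 + 52 + 64 = 291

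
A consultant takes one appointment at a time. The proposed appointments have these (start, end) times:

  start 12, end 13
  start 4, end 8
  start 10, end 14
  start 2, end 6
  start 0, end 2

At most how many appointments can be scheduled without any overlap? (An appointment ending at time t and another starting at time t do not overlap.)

Sorted by end: (0,2)  (2,6)  (4,8)  (12,13)  (10,14)
take (0,2); take (2,6); skip (4,8); take (12,13).
Selected 3 appointments.

3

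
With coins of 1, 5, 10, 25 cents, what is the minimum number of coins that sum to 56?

4

Greedy: take as many of the largest coin as possible, then repeat with the remainder.
56 = 2×25 + 1×5 + 1×1
Total coins = 2 + 1 + 1 = 4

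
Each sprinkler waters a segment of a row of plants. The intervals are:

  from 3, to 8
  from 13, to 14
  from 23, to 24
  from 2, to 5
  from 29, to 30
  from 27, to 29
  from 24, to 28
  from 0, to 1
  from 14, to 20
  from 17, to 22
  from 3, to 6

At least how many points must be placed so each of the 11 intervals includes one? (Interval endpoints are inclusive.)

Process intervals by earliest right end; each time one isn't hit yet, stab at its right endpoint.
Sorted: [0,1] [2,5] [3,6] [3,8] [13,14] [14,20] [17,22] [23,24] [24,28] [27,29] [29,30]
{[0,1]} hit by 1; {[2,5],[3,6],[3,8]} hit by 5; {[13,14],[14,20]} hit by 14; {[17,22]} hit by 22; {[23,24],[24,28]} hit by 24; {[27,29],[29,30]} hit by 29.
Points: 1, 5, 14, 22, 24, 29 (6 total).

6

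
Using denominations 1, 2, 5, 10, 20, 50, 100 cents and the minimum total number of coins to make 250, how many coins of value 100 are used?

Greedy: take as many of the largest coin as possible, then repeat with the remainder.
250 − 2×100→50 − 1×50→0
Count of 100: 2

2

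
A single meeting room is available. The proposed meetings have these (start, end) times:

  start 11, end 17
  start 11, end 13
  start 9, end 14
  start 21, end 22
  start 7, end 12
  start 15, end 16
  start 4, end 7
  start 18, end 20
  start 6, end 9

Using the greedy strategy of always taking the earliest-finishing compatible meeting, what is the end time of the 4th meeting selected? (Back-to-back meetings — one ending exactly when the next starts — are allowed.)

20

Sorted by end: (4,7)  (6,9)  (7,12)  (11,13)  (9,14)  (15,16)  (11,17)  (18,20)  (21,22)
take (4,7); take (7,12); skip (11,13); take (15,16); take (18,20); take (21,22).
Selected: (4,7) (7,12) (15,16) (18,20) (21,22)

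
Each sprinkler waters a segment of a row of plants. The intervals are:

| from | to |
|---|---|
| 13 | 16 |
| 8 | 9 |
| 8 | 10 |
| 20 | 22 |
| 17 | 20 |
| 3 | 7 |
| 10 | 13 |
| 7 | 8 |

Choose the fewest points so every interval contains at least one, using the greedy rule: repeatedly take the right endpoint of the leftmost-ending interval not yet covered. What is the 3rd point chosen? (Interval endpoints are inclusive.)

By right end: [3,7]  [7,8]  [8,9]  [8,10]  [10,13]  [13,16]  [17,20]  [20,22]
[3,7] uncovered → point at 7; [8,9] uncovered → point at 9; [10,13] uncovered → point at 13; [17,20] uncovered → point at 20.
Points: 7, 9, 13, 20 (4 total).

13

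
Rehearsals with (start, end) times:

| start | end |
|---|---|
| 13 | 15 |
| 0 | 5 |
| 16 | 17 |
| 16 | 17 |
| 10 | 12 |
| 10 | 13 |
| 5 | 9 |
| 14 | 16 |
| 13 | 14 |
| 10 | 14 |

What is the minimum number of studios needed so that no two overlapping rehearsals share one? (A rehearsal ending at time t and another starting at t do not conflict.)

3

Events (time:±→running): 0:+→1 5:-→0 5:+→1 9:-→0 10:+→1 10:+→2 10:+→3 … peak 3.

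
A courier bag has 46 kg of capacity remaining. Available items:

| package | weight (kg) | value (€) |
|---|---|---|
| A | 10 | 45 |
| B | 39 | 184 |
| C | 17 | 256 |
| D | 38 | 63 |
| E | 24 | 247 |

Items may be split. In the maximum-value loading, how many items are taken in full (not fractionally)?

2

Sort by value per unit weight and fill in that order.
Order: C (256/17=15.06) > E (247/24=10.29) > B (184/39=4.72) > A (45/10=4.50) > D (63/38=1.66)
Fill: take C (17 @ 256) → take E (24 @ 247) → take 5/39 of B → 23.59; 46/46 used.
2 item(s) taken whole; one partial (take 5/39 of B).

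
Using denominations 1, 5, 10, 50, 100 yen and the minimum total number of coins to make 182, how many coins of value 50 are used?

1

Greedy: take as many of the largest coin as possible, then repeat with the remainder.
182 = 1×100 + 1×50 + 3×10 + 2×1
Count of 50: 1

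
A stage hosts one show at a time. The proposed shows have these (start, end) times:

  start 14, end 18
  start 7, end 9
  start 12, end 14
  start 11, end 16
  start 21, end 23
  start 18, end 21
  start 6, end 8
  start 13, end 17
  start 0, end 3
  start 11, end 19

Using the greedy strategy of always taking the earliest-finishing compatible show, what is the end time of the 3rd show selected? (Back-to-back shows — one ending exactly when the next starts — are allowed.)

14

Sorted by end: (0,3)  (6,8)  (7,9)  (12,14)  (11,16)  (13,17)  (14,18)  (11,19)  (18,21)  (21,23)
take (0,3); take (6,8); take (12,14); skip (13,17); take (14,18); take (18,21); take (21,23).
Selected: (0,3) (6,8) (12,14) (14,18) (18,21) (21,23)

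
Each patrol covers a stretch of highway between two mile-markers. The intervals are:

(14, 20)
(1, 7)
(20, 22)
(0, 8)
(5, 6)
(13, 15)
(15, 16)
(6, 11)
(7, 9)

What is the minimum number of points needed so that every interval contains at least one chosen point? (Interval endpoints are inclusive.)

Sorted: [5,6] [1,7] [0,8] [7,9] [6,11] [13,15] [15,16] [14,20] [20,22]
{[5,6],[1,7],[0,8]} hit by 6; {[7,9],[6,11]} hit by 9; {[13,15],[15,16],[14,20]} hit by 15; {[20,22]} hit by 22.
Points: 6, 9, 15, 22 (4 total).

4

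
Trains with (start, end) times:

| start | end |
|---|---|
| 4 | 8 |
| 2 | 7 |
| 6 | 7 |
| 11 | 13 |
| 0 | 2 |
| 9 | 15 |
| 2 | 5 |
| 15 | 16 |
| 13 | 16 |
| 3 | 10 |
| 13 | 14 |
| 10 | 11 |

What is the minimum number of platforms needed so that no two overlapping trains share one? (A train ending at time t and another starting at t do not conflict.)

4

starts: [0, 2, 2, 3, 4, 6, 9, 10, 11, 13, 13, 15]
ends:   [2, 5, 7, 7, 8, 10, 11, 13, 14, 15, 16, 16]
s0→1 e2→0 s2→1 s2→2 s3→3 s4→4  — peak 4.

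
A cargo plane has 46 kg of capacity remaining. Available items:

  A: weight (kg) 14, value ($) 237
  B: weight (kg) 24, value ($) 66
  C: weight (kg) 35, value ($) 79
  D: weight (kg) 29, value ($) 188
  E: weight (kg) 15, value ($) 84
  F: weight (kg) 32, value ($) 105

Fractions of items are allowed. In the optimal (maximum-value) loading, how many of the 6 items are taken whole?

Sort by value per unit weight and fill in that order.
Order: A (237/14=16.93) > D (188/29=6.48) > E (84/15=5.60) > F (105/32=3.28) > B (66/24=2.75) > C (79/35=2.26)
Fill: take A (14 @ 237) → take D (29 @ 188) → take 3/15 of E → 16.80; 46/46 used.
2 item(s) taken whole; one partial (take 3/15 of E).

2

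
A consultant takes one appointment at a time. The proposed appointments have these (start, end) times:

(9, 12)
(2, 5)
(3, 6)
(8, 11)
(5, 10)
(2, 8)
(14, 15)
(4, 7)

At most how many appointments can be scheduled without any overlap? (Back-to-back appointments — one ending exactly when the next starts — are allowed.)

Greedy by earliest finish: after sorting by end time, pick each interval compatible with the last pick.
Sorted by end: (2,5)  (3,6)  (4,7)  (2,8)  (5,10)  (8,11)  (9,12)  (14,15)
take (2,5); skip (3,6); take (5,10); skip (9,12); take (14,15).
Selected 3 appointments.

3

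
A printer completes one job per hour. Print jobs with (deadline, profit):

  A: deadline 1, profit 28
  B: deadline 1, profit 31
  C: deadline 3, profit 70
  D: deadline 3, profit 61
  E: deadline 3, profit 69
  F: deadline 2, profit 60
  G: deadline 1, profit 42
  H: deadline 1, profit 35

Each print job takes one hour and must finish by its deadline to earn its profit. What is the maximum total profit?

200

Take jobs in profit order; each goes to the latest open slot no later than its deadline.
Profit order: C=70 E=69 D=61 F=60 G=42 H=35 B=31 A=28
Assign: C→slot 3, E→slot 2, D→slot 1, F skipped, G skipped, H skipped, B skipped, A skipped.
Slots: [1:D] [2:E] [3:C]
Profit = 61 + 69 + 70 = 200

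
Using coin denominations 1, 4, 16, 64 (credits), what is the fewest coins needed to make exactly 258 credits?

6

Greedy: take as many of the largest coin as possible, then repeat with the remainder.
258 − 4×64→2 − 2×1→0
Total coins = 4 + 2 = 6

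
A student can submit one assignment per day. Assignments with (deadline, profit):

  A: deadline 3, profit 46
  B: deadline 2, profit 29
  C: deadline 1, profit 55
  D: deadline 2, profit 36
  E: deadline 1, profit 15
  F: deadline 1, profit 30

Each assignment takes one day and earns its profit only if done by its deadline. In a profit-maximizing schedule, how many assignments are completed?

Take jobs in profit order; each goes to the latest open slot no later than its deadline.
Profit order: C=55 A=46 D=36 F=30 B=29 E=15
Assign: C→slot 1, A→slot 3, D→slot 2, F skipped, B skipped, E skipped.
Slots: [1:C] [2:D] [3:A]
3 of 6 scheduled.

3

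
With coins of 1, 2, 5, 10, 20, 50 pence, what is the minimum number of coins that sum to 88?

88 = 1×50 + 1×20 + 1×10 + 1×5 + 1×2 + 1×1
Total coins = 1 + 1 + 1 + 1 + 1 + 1 = 6

6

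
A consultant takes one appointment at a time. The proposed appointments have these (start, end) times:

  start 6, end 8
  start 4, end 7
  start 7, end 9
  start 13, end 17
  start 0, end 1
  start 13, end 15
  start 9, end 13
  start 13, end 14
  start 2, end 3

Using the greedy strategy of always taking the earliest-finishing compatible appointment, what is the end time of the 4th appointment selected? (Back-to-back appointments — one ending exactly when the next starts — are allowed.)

Greedy by earliest finish: after sorting by end time, pick each interval compatible with the last pick.
Sorted by end: (0,1)  (2,3)  (4,7)  (6,8)  (7,9)  (9,13)  (13,14)  (13,15)  (13,17)
take (0,1); take (2,3); take (4,7); take (7,9); take (9,13); take (13,14).
Selected: (0,1) (2,3) (4,7) (7,9) (9,13) (13,14)

9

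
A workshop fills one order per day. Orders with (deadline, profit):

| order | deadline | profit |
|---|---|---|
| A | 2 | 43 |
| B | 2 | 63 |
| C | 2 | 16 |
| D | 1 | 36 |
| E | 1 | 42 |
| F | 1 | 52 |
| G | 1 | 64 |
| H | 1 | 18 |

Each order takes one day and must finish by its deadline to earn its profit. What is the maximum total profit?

127

Sort by profit descending; place each in the latest free slot ≤ its deadline.
Profit order: G=64 B=63 F=52 A=43 E=42 D=36 H=18 C=16
Assign: G→slot 1, B→slot 2, F skipped, A skipped, E skipped, D skipped, H skipped, C skipped.
Slots: [1:G] [2:B]
Profit = 64 + 63 = 127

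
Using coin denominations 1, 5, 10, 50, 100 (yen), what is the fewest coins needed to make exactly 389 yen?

389 = 3×100 + 1×50 + 3×10 + 1×5 + 4×1
Total coins = 3 + 1 + 3 + 1 + 4 = 12

12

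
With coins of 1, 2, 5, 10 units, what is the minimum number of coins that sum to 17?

Use the largest denomination that fits, subtract, and repeat.
17 = 1×10 + 1×5 + 1×2
Total coins = 1 + 1 + 1 = 3

3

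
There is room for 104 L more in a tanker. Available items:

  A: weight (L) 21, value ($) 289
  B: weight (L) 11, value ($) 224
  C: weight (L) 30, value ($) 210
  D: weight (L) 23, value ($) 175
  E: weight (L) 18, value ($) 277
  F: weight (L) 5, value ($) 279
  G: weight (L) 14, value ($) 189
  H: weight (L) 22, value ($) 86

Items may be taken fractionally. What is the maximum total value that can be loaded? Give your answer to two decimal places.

Ratios (sorted): F 55.80, B 20.36, E 15.39, A 13.76, G 13.50, D 7.61, C 7.00, H 3.91
take F (5 @ 279); take B (11 @ 224); take E (18 @ 277); take A (21 @ 289); take G (14 @ 189); take D (23 @ 175); take 12/30 of C → 84.00. Capacity used 104/104.
Total value = 1517.00

1517.00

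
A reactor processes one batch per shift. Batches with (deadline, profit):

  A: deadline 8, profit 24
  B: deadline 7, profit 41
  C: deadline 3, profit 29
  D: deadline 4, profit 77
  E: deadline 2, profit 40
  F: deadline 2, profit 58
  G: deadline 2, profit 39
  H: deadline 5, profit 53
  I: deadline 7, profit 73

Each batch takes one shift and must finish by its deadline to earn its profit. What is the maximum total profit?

395

By profit: D(d4,77), I(d7,73), F(d2,58), H(d5,53), B(d7,41), E(d2,40), G(d2,39), C(d3,29), A(d8,24)
D→slot 4; I→slot 7; F→slot 2; H→slot 5; B→slot 6; E→slot 1; G skipped; C→slot 3; A→slot 8.
Profit = 40 + 58 + 29 + 77 + 53 + 41 + 73 + 24 = 395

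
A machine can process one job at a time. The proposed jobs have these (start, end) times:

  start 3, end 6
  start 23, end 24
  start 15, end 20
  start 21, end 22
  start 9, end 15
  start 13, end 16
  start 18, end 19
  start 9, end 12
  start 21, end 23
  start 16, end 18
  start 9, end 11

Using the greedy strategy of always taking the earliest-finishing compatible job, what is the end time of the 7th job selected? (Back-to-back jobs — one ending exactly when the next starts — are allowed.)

Sorted by end: (3,6)  (9,11)  (9,12)  (9,15)  (13,16)  (16,18)  (18,19)  (15,20)  (21,22)  (21,23)  (23,24)
take (3,6); take (9,11); take (13,16); take (16,18); take (18,19); take (21,22); take (23,24).
Selected: (3,6) (9,11) (13,16) (16,18) (18,19) (21,22) (23,24)

24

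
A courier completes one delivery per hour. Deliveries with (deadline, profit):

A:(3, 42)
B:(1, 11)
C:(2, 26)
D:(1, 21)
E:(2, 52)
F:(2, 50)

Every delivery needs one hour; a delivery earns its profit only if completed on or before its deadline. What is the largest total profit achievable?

144

Sort by profit descending; place each in the latest free slot ≤ its deadline.
Profit order: E=52 F=50 A=42 C=26 D=21 B=11
Assign: E→slot 2, F→slot 1, A→slot 3, C skipped, D skipped, B skipped.
Slots: [1:F] [2:E] [3:A]
Profit = 50 + 52 + 42 = 144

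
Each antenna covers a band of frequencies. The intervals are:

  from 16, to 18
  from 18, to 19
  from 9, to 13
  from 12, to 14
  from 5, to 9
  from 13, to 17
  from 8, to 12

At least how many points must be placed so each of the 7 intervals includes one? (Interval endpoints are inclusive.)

3

Process intervals by earliest right end; each time one isn't hit yet, stab at its right endpoint.
Sorted: [5,9] [8,12] [9,13] [12,14] [13,17] [16,18] [18,19]
{[5,9],[8,12],[9,13]} hit by 9; {[12,14],[13,17]} hit by 14; {[16,18],[18,19]} hit by 18.
Points: 9, 14, 18 (3 total).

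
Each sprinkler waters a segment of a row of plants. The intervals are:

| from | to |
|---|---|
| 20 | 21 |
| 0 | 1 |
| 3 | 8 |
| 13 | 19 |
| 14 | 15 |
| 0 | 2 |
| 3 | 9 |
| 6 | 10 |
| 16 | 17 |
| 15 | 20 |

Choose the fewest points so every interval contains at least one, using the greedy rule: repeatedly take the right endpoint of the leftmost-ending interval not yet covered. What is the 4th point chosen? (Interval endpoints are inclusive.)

17

Process intervals by earliest right end; each time one isn't hit yet, stab at its right endpoint.
Sorted: [0,1] [0,2] [3,8] [3,9] [6,10] [14,15] [16,17] [13,19] [15,20] [20,21]
{[0,1],[0,2]} hit by 1; {[3,8],[3,9],[6,10]} hit by 8; {[14,15]} hit by 15; {[16,17],[13,19],[15,20]} hit by 17; {[20,21]} hit by 21.
Points: 1, 8, 15, 17, 21 (5 total).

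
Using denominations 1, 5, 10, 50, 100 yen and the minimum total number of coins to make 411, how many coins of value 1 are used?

1

Use the largest denomination that fits, subtract, and repeat.
411 = 4×100 + 1×10 + 1×1
Count of 1: 1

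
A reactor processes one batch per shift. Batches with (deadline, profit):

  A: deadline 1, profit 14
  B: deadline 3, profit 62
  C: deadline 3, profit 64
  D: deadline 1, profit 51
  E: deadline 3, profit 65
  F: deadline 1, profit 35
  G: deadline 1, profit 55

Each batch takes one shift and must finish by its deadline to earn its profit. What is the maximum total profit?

Profit order: E=65 C=64 B=62 G=55 D=51 F=35 A=14
Assign: E→slot 3, C→slot 2, B→slot 1, G skipped, D skipped, F skipped, A skipped.
Slots: [1:B] [2:C] [3:E]
Profit = 62 + 64 + 65 = 191

191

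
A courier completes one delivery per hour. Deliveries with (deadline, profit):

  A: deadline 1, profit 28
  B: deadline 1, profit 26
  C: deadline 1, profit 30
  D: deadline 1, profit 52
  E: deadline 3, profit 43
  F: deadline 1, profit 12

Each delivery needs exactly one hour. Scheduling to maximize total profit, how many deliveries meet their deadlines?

Sort by profit descending; place each in the latest free slot ≤ its deadline.
Profit order: D=52 E=43 C=30 A=28 B=26 F=12
Assign: D→slot 1, E→slot 3, C skipped, A skipped, B skipped, F skipped.
Slots: [1:D] [3:E]
2 of 6 scheduled.

2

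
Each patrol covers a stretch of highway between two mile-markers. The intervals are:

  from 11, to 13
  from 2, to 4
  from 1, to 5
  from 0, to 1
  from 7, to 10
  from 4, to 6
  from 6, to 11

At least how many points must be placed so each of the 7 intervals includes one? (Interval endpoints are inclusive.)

4

Process intervals by earliest right end; each time one isn't hit yet, stab at its right endpoint.
Sorted: [0,1] [2,4] [1,5] [4,6] [7,10] [6,11] [11,13]
{[0,1]} hit by 1; {[2,4],[1,5],[4,6]} hit by 4; {[7,10],[6,11]} hit by 10; {[11,13]} hit by 13.
Points: 1, 4, 10, 13 (4 total).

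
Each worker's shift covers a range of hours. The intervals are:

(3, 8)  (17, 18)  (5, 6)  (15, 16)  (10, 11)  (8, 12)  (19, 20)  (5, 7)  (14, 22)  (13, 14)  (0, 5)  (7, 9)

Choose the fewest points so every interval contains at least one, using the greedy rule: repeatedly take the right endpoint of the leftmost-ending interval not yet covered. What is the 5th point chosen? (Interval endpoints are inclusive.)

16

Sorted: [0,5] [5,6] [5,7] [3,8] [7,9] [10,11] [8,12] [13,14] [15,16] [17,18] [19,20] [14,22]
{[0,5],[5,6],[5,7],[3,8]} hit by 5; {[7,9]} hit by 9; {[10,11],[8,12]} hit by 11; {[13,14]} hit by 14; {[15,16]} hit by 16; {[17,18]} hit by 18; {[19,20],[14,22]} hit by 20.
Points: 5, 9, 11, 14, 16, 18, 20 (7 total).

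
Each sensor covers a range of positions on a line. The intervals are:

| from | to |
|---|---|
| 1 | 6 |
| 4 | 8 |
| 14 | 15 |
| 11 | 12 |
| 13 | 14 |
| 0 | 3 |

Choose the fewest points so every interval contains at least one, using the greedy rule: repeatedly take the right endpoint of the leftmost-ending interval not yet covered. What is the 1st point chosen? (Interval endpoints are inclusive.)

3

Process intervals by earliest right end; each time one isn't hit yet, stab at its right endpoint.
By right end: [0,3]  [1,6]  [4,8]  [11,12]  [13,14]  [14,15]
[0,3] uncovered → point at 3; [4,8] uncovered → point at 8; [11,12] uncovered → point at 12; [13,14] uncovered → point at 14.
Points: 3, 8, 12, 14 (4 total).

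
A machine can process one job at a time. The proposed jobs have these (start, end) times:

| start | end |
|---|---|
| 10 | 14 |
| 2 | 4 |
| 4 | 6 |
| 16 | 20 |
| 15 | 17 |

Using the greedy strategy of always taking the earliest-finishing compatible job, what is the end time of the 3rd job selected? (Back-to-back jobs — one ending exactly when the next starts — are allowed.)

Sorted by end: (2,4)  (4,6)  (10,14)  (15,17)  (16,20)
take (2,4); take (4,6); take (10,14); take (15,17).
Selected: (2,4) (4,6) (10,14) (15,17)

14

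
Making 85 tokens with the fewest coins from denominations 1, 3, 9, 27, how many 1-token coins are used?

85 = 3×27 + 1×3 + 1×1
Count of 1: 1

1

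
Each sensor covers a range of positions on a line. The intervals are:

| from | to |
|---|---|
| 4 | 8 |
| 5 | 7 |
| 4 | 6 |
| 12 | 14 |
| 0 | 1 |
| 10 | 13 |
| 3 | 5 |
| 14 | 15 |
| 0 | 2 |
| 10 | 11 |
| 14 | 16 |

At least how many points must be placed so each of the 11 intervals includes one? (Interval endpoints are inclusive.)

4

Process intervals by earliest right end; each time one isn't hit yet, stab at its right endpoint.
Sorted: [0,1] [0,2] [3,5] [4,6] [5,7] [4,8] [10,11] [10,13] [12,14] [14,15] [14,16]
{[0,1],[0,2]} hit by 1; {[3,5],[4,6],[5,7],[4,8]} hit by 5; {[10,11],[10,13]} hit by 11; {[12,14],[14,15],[14,16]} hit by 14.
Points: 1, 5, 11, 14 (4 total).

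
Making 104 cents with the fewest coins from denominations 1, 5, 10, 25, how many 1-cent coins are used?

4

Use the largest denomination that fits, subtract, and repeat.
104 = 4×25 + 4×1
Count of 1: 4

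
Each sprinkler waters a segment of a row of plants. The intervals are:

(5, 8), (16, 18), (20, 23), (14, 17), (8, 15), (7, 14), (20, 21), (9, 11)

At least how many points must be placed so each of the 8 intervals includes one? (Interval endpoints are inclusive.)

Sorted: [5,8] [9,11] [7,14] [8,15] [14,17] [16,18] [20,21] [20,23]
{[5,8]} hit by 8; {[9,11],[7,14],[8,15]} hit by 11; {[14,17],[16,18]} hit by 17; {[20,21],[20,23]} hit by 21.
Points: 8, 11, 17, 21 (4 total).

4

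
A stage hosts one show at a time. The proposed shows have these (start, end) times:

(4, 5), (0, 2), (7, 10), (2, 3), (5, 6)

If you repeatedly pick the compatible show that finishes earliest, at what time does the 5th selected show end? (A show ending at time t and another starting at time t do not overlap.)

10

Greedy by earliest finish: after sorting by end time, pick each interval compatible with the last pick.
Sorted by end: (0,2)  (2,3)  (4,5)  (5,6)  (7,10)
take (0,2); take (2,3); take (4,5); take (5,6); take (7,10).
Selected: (0,2) (2,3) (4,5) (5,6) (7,10)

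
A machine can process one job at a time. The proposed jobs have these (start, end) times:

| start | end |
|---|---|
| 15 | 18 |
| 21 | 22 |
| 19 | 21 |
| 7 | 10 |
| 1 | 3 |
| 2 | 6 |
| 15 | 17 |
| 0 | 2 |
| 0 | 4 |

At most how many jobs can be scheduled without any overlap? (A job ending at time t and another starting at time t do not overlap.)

6

Sorted by end: (0,2)  (1,3)  (0,4)  (2,6)  (7,10)  (15,17)  (15,18)  (19,21)  (21,22)
take (0,2); take (2,6); take (7,10); take (15,17); skip (15,18); take (19,21); take (21,22).
Selected 6 jobs.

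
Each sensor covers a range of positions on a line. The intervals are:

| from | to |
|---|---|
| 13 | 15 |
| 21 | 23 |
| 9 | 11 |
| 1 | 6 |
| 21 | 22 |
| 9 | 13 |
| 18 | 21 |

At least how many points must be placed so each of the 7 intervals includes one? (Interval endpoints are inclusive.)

Process intervals by earliest right end; each time one isn't hit yet, stab at its right endpoint.
By right end: [1,6]  [9,11]  [9,13]  [13,15]  [18,21]  [21,22]  [21,23]
[1,6] uncovered → point at 6; [9,11] uncovered → point at 11; [13,15] uncovered → point at 15; [18,21] uncovered → point at 21.
Points: 6, 11, 15, 21 (4 total).

4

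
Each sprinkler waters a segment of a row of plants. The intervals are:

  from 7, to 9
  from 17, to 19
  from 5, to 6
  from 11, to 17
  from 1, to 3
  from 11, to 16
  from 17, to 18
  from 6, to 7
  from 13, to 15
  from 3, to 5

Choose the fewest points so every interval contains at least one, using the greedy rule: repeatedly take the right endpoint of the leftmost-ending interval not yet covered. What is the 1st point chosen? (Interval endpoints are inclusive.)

3

Sort by right endpoint; whenever an interval is uncovered, place a point at its right end.
Sorted: [1,3] [3,5] [5,6] [6,7] [7,9] [13,15] [11,16] [11,17] [17,18] [17,19]
{[1,3],[3,5]} hit by 3; {[5,6],[6,7]} hit by 6; {[7,9]} hit by 9; {[13,15],[11,16],[11,17]} hit by 15; {[17,18],[17,19]} hit by 18.
Points: 3, 6, 9, 15, 18 (5 total).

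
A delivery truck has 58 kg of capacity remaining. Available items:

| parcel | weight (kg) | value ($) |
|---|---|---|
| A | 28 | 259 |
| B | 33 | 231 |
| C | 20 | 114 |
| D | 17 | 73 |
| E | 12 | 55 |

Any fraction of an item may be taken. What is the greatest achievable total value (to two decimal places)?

469.00

Sort by value per unit weight and fill in that order.
Order: A (259/28=9.25) > B (231/33=7.00) > C (114/20=5.70) > E (55/12=4.58) > D (73/17=4.29)
Fill: take A (28 @ 259) → take 30/33 of B → 210.00; 58/58 used.
Total value = 469.00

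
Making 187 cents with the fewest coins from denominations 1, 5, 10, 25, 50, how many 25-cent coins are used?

187 = 3×50 + 1×25 + 1×10 + 2×1
Count of 25: 1

1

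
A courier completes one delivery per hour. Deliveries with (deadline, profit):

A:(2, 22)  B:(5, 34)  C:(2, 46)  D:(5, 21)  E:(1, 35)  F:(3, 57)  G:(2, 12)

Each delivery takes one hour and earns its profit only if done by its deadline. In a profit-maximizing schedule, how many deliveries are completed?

Take jobs in profit order; each goes to the latest open slot no later than its deadline.
Profit order: F=57 C=46 E=35 B=34 A=22 D=21 G=12
Assign: F→slot 3, C→slot 2, E→slot 1, B→slot 5, A skipped, D→slot 4, G skipped.
Slots: [1:E] [2:C] [3:F] [4:D] [5:B]
5 of 7 scheduled.

5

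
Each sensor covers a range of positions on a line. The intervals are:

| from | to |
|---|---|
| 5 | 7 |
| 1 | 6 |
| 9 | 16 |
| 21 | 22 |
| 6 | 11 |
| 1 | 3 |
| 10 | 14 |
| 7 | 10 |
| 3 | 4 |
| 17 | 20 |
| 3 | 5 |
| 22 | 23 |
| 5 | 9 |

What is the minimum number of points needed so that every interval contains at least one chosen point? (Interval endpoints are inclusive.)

5

By right end: [1,3]  [3,4]  [3,5]  [1,6]  [5,7]  [5,9]  [7,10]  [6,11]  [10,14]  [9,16]  [17,20]  [21,22]  [22,23]
[1,3] uncovered → point at 3; [5,7] uncovered → point at 7; [10,14] uncovered → point at 14; [17,20] uncovered → point at 20; [21,22] uncovered → point at 22.
Points: 3, 7, 14, 20, 22 (5 total).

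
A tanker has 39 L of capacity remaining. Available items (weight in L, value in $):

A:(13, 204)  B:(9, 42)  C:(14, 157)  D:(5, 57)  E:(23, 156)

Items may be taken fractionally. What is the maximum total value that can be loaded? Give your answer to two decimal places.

465.48

Sort by value per unit weight and fill in that order.
Order: A (204/13=15.69) > D (57/5=11.40) > C (157/14=11.21) > E (156/23=6.78) > B (42/9=4.67)
Fill: take A (13 @ 204) → take D (5 @ 57) → take C (14 @ 157) → take 7/23 of E → 47.48; 39/39 used.
Total value = 465.48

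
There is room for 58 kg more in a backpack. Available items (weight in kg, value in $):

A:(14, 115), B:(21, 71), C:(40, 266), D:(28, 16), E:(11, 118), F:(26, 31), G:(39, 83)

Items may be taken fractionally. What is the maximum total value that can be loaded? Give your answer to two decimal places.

452.45

Greedy by value/weight ratio, highest first.
Order: E (118/11=10.73) > A (115/14=8.21) > C (266/40=6.65) > B (71/21=3.38) > G (83/39=2.13) > F (31/26=1.19) > D (16/28=0.57)
Fill: take E (11 @ 118) → take A (14 @ 115) → take 33/40 of C → 219.45; 58/58 used.
Total value = 452.45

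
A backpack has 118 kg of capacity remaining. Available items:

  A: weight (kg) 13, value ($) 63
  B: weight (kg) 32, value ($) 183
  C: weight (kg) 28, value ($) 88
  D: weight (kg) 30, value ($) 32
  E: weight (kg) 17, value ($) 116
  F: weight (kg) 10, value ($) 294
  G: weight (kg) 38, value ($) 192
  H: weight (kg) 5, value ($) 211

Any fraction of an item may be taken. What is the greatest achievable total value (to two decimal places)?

Order: H (211/5=42.20) > F (294/10=29.40) > E (116/17=6.82) > B (183/32=5.72) > G (192/38=5.05) > A (63/13=4.85) > C (88/28=3.14) > D (32/30=1.07)
Fill: take H (5 @ 211) → take F (10 @ 294) → take E (17 @ 116) → take B (32 @ 183) → take G (38 @ 192) → take A (13 @ 63) → take 3/28 of C → 9.43; 118/118 used.
Total value = 1068.43

1068.43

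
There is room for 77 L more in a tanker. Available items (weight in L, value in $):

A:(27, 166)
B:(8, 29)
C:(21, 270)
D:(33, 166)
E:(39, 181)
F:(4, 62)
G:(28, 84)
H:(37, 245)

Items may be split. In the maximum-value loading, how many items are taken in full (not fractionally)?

Order: F (62/4=15.50) > C (270/21=12.86) > H (245/37=6.62) > A (166/27=6.15) > D (166/33=5.03) > E (181/39=4.64) > B (29/8=3.62) > G (84/28=3.00)
Fill: take F (4 @ 62) → take C (21 @ 270) → take H (37 @ 245) → take 15/27 of A → 92.22; 77/77 used.
3 item(s) taken whole; one partial (take 15/27 of A).

3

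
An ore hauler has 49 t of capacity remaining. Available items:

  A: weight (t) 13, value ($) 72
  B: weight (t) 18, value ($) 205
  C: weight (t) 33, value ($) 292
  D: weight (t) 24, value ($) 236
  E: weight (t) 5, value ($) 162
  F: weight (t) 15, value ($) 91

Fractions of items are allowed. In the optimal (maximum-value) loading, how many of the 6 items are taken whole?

Greedy by value/weight ratio, highest first.
Order: E (162/5=32.40) > B (205/18=11.39) > D (236/24=9.83) > C (292/33=8.85) > F (91/15=6.07) > A (72/13=5.54)
Fill: take E (5 @ 162) → take B (18 @ 205) → take D (24 @ 236) → take 2/33 of C → 17.70; 49/49 used.
3 item(s) taken whole; one partial (take 2/33 of C).

3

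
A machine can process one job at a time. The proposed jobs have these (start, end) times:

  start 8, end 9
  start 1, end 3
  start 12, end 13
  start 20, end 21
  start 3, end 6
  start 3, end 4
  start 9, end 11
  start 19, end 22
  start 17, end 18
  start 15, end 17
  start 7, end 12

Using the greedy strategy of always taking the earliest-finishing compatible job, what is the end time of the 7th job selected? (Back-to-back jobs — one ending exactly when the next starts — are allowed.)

Sorted by end: (1,3)  (3,4)  (3,6)  (8,9)  (9,11)  (7,12)  (12,13)  (15,17)  (17,18)  (20,21)  (19,22)
take (1,3); take (3,4); take (8,9); take (9,11); take (12,13); take (15,17); take (17,18); take (20,21).
Selected: (1,3) (3,4) (8,9) (9,11) (12,13) (15,17) (17,18) (20,21)

18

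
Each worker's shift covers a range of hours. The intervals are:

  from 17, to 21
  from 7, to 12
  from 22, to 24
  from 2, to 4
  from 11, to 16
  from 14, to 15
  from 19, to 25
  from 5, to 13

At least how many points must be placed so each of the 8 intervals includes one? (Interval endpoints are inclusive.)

Process intervals by earliest right end; each time one isn't hit yet, stab at its right endpoint.
By right end: [2,4]  [7,12]  [5,13]  [14,15]  [11,16]  [17,21]  [22,24]  [19,25]
[2,4] uncovered → point at 4; [7,12] uncovered → point at 12; [14,15] uncovered → point at 15; [17,21] uncovered → point at 21; [22,24] uncovered → point at 24.
Points: 4, 12, 15, 21, 24 (5 total).

5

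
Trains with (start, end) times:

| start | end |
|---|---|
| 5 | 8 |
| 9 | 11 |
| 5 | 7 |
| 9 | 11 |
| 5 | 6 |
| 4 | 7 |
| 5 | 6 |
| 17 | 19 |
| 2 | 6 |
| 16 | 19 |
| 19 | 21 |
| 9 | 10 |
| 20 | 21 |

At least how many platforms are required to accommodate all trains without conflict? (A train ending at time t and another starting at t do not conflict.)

starts: [2, 4, 5, 5, 5, 5, 9, 9, 9, 16, 17, 19, 20]
ends:   [6, 6, 6, 7, 7, 8, 10, 11, 11, 19, 19, 21, 21]
s2→1 s4→2 s5→3 s5→4 s5→5 s5→6  — peak 6.

6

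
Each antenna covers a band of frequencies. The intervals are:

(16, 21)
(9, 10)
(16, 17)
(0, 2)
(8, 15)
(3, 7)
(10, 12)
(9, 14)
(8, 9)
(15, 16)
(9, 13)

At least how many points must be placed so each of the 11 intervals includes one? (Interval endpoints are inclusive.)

5

By right end: [0,2]  [3,7]  [8,9]  [9,10]  [10,12]  [9,13]  [9,14]  [8,15]  [15,16]  [16,17]  [16,21]
[0,2] uncovered → point at 2; [3,7] uncovered → point at 7; [8,9] uncovered → point at 9; [10,12] uncovered → point at 12; [15,16] uncovered → point at 16.
Points: 2, 7, 9, 12, 16 (5 total).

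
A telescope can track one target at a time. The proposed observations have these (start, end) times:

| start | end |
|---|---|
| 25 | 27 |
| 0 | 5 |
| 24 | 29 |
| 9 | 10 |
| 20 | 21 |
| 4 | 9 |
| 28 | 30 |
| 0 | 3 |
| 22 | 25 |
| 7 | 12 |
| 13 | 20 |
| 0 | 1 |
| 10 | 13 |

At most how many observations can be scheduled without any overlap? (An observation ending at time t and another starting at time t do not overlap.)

Greedy by earliest finish: after sorting by end time, pick each interval compatible with the last pick.
By end time: (0,1), (0,3), (0,5), (4,9), (9,10), (7,12), (10,13), (13,20), (20,21), (22,25), (25,27), (24,29), (28,30).
Pick (0,1); next start ≥ 1 → (4,9); next start ≥ 9 → (9,10); next start ≥ 10 → (10,13); next start ≥ 13 → (13,20); next start ≥ 20 → (20,21); next start ≥ 21 → (22,25); next start ≥ 25 → (25,27); next start ≥ 27 → (28,30).
Selected 9 observations.

9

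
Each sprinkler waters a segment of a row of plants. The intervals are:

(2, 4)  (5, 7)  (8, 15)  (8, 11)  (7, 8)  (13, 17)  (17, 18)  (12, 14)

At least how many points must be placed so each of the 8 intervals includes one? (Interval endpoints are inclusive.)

5

Sorted: [2,4] [5,7] [7,8] [8,11] [12,14] [8,15] [13,17] [17,18]
{[2,4]} hit by 4; {[5,7],[7,8]} hit by 7; {[8,11]} hit by 11; {[12,14],[8,15],[13,17]} hit by 14; {[17,18]} hit by 18.
Points: 4, 7, 11, 14, 18 (5 total).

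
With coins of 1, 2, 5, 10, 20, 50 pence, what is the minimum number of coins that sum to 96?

5

Greedy: take as many of the largest coin as possible, then repeat with the remainder.
96 = 1×50 + 2×20 + 1×5 + 1×1
Total coins = 1 + 2 + 1 + 1 = 5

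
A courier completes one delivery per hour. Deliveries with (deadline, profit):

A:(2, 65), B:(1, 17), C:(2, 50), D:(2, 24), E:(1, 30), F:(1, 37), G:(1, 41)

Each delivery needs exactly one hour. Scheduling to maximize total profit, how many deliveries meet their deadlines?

2

By profit: A(d2,65), C(d2,50), G(d1,41), F(d1,37), E(d1,30), D(d2,24), B(d1,17)
A→slot 2; C→slot 1; G skipped; F skipped; E skipped; D skipped; B skipped.
2 of 7 scheduled.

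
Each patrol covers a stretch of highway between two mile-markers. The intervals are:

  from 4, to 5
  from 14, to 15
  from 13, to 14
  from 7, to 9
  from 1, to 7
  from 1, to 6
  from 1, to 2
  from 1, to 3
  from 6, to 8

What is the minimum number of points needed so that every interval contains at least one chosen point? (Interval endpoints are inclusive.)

4

By right end: [1,2]  [1,3]  [4,5]  [1,6]  [1,7]  [6,8]  [7,9]  [13,14]  [14,15]
[1,2] uncovered → point at 2; [4,5] uncovered → point at 5; [6,8] uncovered → point at 8; [13,14] uncovered → point at 14.
Points: 2, 5, 8, 14 (4 total).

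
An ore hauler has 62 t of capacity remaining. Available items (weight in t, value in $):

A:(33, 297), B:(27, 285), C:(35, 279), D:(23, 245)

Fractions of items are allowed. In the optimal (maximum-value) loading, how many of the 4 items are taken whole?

Sort by value per unit weight and fill in that order.
Order: D (245/23=10.65) > B (285/27=10.56) > A (297/33=9.00) > C (279/35=7.97)
Fill: take D (23 @ 245) → take B (27 @ 285) → take 12/33 of A → 108.00; 62/62 used.
2 item(s) taken whole; one partial (take 12/33 of A).

2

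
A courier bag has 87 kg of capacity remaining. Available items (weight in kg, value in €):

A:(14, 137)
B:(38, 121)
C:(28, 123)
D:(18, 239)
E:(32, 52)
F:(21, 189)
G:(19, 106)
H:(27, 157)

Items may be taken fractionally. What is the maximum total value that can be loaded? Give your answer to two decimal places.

Sort by value per unit weight and fill in that order.
Order: D (239/18=13.28) > A (137/14=9.79) > F (189/21=9.00) > H (157/27=5.81) > G (106/19=5.58) > C (123/28=4.39) > B (121/38=3.18) > E (52/32=1.62)
Fill: take D (18 @ 239) → take A (14 @ 137) → take F (21 @ 189) → take H (27 @ 157) → take 7/19 of G → 39.05; 87/87 used.
Total value = 761.05

761.05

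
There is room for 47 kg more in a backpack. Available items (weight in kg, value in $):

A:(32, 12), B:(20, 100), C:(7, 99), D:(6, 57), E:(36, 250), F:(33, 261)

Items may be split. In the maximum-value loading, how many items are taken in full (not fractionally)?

3

Ratios (sorted): C 14.14, D 9.50, F 7.91, E 6.94, B 5.00, A 0.38
take C (7 @ 99); take D (6 @ 57); take F (33 @ 261); take 1/36 of E → 6.94. Capacity used 47/47.
3 item(s) taken whole; one partial (take 1/36 of E).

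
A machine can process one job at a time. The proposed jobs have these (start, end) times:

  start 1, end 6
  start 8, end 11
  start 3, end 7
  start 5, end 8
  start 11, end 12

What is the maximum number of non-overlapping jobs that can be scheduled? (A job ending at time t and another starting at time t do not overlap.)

By end time: (1,6), (3,7), (5,8), (8,11), (11,12).
Pick (1,6); next start ≥ 6 → (8,11); next start ≥ 11 → (11,12).
Selected 3 jobs.

3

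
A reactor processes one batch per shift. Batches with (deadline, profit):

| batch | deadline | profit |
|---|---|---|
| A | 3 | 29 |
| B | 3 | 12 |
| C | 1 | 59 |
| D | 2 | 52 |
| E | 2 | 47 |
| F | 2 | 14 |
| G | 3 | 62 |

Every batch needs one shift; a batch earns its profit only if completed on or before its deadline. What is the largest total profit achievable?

173

Sort by profit descending; place each in the latest free slot ≤ its deadline.
Profit order: G=62 C=59 D=52 E=47 A=29 F=14 B=12
Assign: G→slot 3, C→slot 1, D→slot 2, E skipped, A skipped, F skipped, B skipped.
Slots: [1:C] [2:D] [3:G]
Profit = 59 + 52 + 62 = 173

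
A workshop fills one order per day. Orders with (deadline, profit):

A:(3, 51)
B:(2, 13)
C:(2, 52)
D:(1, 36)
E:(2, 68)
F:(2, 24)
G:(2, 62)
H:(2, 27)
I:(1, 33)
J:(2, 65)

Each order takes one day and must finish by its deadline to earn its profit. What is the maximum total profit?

Profit order: E=68 J=65 G=62 C=52 A=51 D=36 I=33 H=27 F=24 B=13
Assign: E→slot 2, J→slot 1, G skipped, C skipped, A→slot 3, D skipped, I skipped, H skipped, F skipped, B skipped.
Slots: [1:J] [2:E] [3:A]
Profit = 65 + 68 + 51 = 184

184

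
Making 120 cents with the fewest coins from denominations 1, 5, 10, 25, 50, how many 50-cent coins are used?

120 − 2×50→20 − 2×10→0
Count of 50: 2

2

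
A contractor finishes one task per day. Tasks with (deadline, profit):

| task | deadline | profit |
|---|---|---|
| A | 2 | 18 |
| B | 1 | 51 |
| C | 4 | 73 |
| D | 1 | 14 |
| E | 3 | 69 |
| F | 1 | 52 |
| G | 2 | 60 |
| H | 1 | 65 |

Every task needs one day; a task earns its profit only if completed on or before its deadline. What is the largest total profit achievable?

267

By profit: C(d4,73), E(d3,69), H(d1,65), G(d2,60), F(d1,52), B(d1,51), A(d2,18), D(d1,14)
C→slot 4; E→slot 3; H→slot 1; G→slot 2; F skipped; B skipped; A skipped; D skipped.
Profit = 65 + 60 + 69 + 73 = 267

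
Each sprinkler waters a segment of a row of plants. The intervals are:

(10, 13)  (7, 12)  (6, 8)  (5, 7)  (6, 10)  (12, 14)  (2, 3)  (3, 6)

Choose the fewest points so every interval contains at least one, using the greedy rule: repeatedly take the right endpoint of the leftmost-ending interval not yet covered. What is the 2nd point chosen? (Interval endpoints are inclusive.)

7

Sort by right endpoint; whenever an interval is uncovered, place a point at its right end.
Sorted: [2,3] [3,6] [5,7] [6,8] [6,10] [7,12] [10,13] [12,14]
{[2,3],[3,6]} hit by 3; {[5,7],[6,8],[6,10],[7,12]} hit by 7; {[10,13],[12,14]} hit by 13.
Points: 3, 7, 13 (3 total).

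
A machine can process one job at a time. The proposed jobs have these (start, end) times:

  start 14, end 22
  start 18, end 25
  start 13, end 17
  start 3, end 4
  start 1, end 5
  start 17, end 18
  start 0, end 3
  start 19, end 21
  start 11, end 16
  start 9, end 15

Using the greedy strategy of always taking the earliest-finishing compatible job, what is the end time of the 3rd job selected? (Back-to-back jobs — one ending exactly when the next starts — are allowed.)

Sorted by end: (0,3)  (3,4)  (1,5)  (9,15)  (11,16)  (13,17)  (17,18)  (19,21)  (14,22)  (18,25)
take (0,3); take (3,4); take (9,15); skip (11,16); skip (13,17); take (17,18); take (19,21).
Selected: (0,3) (3,4) (9,15) (17,18) (19,21)

15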